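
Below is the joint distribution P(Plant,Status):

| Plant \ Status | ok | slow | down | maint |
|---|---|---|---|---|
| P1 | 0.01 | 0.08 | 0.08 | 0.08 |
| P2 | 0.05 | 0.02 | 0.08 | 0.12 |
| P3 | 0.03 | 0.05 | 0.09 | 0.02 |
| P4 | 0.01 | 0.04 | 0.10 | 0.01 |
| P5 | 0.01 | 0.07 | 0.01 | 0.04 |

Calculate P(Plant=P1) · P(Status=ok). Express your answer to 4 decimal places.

0.0275

P(Plant=P1) = 0.01 + 0.08 + 0.08 + 0.08 = 0.25.
P(Status=ok) = 0.01 + 0.05 + 0.03 + 0.01 + 0.01 = 0.11.
Product: 0.25 × 0.11 = 0.0275.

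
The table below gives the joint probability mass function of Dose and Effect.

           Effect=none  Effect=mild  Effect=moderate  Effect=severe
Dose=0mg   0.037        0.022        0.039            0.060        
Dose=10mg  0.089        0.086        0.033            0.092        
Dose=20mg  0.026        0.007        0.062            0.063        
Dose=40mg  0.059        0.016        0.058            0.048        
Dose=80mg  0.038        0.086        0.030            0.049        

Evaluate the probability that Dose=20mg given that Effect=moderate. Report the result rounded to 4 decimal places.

0.2793

P(Effect=moderate) = 0.039 + 0.033 + 0.062 + 0.058 + 0.030 = 0.222.
P(Dose=20mg | Effect=moderate) = 0.062/0.222 = 0.2793.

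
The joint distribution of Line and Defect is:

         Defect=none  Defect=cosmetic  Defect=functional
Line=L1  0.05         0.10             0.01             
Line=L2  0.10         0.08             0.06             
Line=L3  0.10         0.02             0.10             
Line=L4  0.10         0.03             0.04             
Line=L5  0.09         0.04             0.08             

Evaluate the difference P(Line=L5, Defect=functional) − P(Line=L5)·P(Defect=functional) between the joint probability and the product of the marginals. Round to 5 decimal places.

0.01910

P(Line=L5) = 0.09 + 0.04 + 0.08 = 0.21.
P(Defect=functional) = 0.01 + 0.06 + 0.10 + 0.04 + 0.08 = 0.29.
P(Line=L5, Defect=functional) − P(Line=L5)P(Defect=functional) = 0.08 − 0.21×0.29 = 0.01910.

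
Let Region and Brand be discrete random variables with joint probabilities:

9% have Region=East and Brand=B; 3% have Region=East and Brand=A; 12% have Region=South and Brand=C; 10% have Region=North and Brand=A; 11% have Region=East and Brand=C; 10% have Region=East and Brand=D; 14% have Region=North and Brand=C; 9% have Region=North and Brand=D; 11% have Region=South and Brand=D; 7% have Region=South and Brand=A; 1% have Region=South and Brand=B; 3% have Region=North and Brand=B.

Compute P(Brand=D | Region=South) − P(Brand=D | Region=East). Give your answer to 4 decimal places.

0.0518

P(Region=South) = 0.07 + 0.01 + 0.12 + 0.11 = 0.31; P(Brand=D | Region=South) = 0.11/0.31 = 0.35484.
P(Region=East) = 0.03 + 0.09 + 0.11 + 0.10 = 0.33; P(Brand=D | Region=East) = 0.10/0.33 = 0.30303.
Difference = 0.0518.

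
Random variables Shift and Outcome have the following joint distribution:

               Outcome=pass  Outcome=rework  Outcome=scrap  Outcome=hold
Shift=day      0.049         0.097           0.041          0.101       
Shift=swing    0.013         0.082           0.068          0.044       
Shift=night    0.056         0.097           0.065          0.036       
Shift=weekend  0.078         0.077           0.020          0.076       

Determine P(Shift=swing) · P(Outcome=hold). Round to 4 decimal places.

0.0532

P(Shift=swing) = 0.013 + 0.082 + 0.068 + 0.044 = 0.207.
P(Outcome=hold) = 0.101 + 0.044 + 0.036 + 0.076 = 0.257.
Product: 0.207 × 0.257 = 0.0532.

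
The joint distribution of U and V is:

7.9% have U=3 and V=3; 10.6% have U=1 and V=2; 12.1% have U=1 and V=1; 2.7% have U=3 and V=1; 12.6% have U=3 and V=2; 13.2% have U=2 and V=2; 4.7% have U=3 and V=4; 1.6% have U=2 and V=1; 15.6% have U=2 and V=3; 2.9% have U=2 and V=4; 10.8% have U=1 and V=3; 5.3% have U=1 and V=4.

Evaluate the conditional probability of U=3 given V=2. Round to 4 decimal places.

P(V=2) = 0.106 + 0.132 + 0.126 = 0.364.
P(U=3 | V=2) = 0.126/0.364 = 0.3462.

0.3462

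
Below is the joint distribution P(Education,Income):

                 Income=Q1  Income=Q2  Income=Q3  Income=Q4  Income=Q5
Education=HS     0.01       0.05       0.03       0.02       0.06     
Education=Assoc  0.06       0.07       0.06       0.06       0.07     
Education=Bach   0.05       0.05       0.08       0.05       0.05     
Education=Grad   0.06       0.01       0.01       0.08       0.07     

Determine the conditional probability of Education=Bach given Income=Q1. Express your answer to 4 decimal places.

P(Income=Q1) = 0.01 + 0.06 + 0.05 + 0.06 = 0.18.
P(Education=Bach | Income=Q1) = 0.05/0.18 = 0.2778.

0.2778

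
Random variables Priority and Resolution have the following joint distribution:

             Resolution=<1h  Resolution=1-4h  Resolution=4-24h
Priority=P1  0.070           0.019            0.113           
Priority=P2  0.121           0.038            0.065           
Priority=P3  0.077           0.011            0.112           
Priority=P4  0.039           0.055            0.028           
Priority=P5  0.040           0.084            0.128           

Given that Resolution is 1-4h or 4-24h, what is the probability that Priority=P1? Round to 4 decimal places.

P(Resolution=1-4h) = 0.019 + 0.038 + 0.011 + 0.055 + 0.084 = 0.207.
P(Resolution=4-24h) = 0.113 + 0.065 + 0.112 + 0.028 + 0.128 = 0.446.
P(Resolution ∈ {1-4h, 4-24h}) = 0.207 + 0.446 = 0.653; P(Priority=P1, Resolution ∈ {1-4h, 4-24h}) = 0.019 + 0.113 = 0.132.
P(Priority=P1 | Resolution ∈ {1-4h, 4-24h}) = 0.132/0.653 = 0.2021.

0.2021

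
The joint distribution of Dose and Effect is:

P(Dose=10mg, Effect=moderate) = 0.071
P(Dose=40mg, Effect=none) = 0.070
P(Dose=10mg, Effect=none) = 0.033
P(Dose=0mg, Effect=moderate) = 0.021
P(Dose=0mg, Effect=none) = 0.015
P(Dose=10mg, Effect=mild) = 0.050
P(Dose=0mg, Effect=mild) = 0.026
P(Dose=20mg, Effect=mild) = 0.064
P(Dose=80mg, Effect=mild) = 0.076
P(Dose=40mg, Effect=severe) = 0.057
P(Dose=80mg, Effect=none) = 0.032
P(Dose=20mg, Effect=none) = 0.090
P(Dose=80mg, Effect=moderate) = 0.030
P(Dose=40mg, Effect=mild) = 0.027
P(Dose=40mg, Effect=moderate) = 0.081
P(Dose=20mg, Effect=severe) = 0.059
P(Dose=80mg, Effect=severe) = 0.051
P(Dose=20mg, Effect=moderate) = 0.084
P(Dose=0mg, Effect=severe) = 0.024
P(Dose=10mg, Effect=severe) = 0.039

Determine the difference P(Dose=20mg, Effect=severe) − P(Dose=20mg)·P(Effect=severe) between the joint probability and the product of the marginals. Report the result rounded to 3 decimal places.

-0.009

P(Dose=20mg) = 0.090 + 0.064 + 0.084 + 0.059 = 0.297.
P(Effect=severe) = 0.024 + 0.039 + 0.059 + 0.057 + 0.051 = 0.230.
P(Dose=20mg, Effect=severe) − P(Dose=20mg)P(Effect=severe) = 0.059 − 0.297×0.230 = -0.009.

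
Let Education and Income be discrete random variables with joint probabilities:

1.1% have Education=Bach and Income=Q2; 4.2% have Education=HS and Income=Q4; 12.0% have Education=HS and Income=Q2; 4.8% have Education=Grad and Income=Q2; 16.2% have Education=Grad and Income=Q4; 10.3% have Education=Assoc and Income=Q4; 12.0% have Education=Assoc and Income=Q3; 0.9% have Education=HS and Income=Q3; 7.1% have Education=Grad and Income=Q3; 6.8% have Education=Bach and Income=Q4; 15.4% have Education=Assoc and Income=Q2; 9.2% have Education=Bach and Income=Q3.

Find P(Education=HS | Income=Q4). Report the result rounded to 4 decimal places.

0.1120

P(Income=Q4) = 0.042 + 0.103 + 0.068 + 0.162 = 0.375.
P(Education=HS | Income=Q4) = 0.042/0.375 = 0.1120.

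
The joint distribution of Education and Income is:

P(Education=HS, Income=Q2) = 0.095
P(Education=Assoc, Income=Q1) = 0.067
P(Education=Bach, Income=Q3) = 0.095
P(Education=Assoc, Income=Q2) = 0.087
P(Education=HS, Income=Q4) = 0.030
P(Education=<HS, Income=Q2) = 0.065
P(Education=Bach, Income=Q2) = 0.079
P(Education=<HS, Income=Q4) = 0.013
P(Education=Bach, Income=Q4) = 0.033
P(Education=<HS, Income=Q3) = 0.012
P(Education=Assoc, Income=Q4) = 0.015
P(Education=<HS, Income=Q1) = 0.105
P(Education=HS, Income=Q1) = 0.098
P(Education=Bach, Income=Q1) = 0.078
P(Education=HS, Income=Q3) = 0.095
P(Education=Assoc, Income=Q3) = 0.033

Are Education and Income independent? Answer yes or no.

no

P(Education=<HS) = 0.195 and P(Income=Q1) = 0.348, so their product is 0.06786, but P(Education=<HS, Income=Q1) = 0.105. Since these differ, Education and Income are not independent.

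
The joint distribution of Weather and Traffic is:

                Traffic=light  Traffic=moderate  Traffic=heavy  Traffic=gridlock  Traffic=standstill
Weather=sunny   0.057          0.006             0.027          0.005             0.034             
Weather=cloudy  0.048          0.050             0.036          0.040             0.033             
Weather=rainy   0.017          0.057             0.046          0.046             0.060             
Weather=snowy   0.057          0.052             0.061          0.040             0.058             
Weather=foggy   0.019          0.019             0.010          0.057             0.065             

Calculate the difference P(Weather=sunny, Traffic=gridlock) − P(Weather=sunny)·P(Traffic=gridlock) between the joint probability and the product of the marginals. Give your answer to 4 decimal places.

P(Weather=sunny) = 0.057 + 0.006 + 0.027 + 0.005 + 0.034 = 0.129.
P(Traffic=gridlock) = 0.005 + 0.040 + 0.046 + 0.040 + 0.057 = 0.188.
P(Weather=sunny, Traffic=gridlock) − P(Weather=sunny)P(Traffic=gridlock) = 0.005 − 0.129×0.188 = -0.0193.

-0.0193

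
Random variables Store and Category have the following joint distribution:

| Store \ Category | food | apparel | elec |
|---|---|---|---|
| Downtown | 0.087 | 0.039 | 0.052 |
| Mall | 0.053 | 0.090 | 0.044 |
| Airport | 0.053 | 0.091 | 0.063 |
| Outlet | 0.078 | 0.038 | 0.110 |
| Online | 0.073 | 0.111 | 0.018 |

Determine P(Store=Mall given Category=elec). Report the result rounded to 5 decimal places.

P(Category=elec) = 0.052 + 0.044 + 0.063 + 0.110 + 0.018 = 0.287.
P(Store=Mall | Category=elec) = 0.044/0.287 = 0.15331.

0.15331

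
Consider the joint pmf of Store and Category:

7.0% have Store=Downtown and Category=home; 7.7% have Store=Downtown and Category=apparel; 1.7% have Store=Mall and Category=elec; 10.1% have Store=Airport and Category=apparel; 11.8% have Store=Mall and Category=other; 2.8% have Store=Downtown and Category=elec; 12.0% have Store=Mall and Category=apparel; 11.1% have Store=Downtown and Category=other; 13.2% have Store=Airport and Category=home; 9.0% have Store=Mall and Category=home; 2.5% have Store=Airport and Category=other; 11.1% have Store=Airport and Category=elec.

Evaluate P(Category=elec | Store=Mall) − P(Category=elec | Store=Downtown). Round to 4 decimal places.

P(Store=Mall) = 0.120 + 0.017 + 0.090 + 0.118 = 0.345; P(Category=elec | Store=Mall) = 0.017/0.345 = 0.04928.
P(Store=Downtown) = 0.077 + 0.028 + 0.070 + 0.111 = 0.286; P(Category=elec | Store=Downtown) = 0.028/0.286 = 0.09790.
Difference = -0.0486.

-0.0486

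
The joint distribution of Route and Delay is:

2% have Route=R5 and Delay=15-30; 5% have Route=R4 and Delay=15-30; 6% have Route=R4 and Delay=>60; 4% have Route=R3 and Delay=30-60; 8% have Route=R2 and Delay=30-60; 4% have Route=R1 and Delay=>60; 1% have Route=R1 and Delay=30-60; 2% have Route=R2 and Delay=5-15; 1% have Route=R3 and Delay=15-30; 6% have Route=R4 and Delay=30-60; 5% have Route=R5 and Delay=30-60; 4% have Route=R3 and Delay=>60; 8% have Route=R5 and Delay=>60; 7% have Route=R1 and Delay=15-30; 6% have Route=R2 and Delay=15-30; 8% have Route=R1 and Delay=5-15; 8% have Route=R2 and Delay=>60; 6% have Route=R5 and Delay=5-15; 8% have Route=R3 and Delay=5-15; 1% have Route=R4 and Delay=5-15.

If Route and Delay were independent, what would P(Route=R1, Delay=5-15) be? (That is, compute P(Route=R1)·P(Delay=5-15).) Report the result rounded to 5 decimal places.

0.05000

P(Route=R1) = 0.08 + 0.07 + 0.01 + 0.04 = 0.20.
P(Delay=5-15) = 0.08 + 0.02 + 0.08 + 0.01 + 0.06 = 0.25.
Product: 0.20 × 0.25 = 0.05000.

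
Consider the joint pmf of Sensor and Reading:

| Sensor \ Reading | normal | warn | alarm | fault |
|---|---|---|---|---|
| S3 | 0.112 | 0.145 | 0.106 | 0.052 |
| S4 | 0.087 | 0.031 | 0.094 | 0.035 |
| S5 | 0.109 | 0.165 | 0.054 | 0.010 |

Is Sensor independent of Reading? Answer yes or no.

P(Sensor=S4) = 0.247 and P(Reading=warn) = 0.341, so their product is 0.08423, but P(Sensor=S4, Reading=warn) = 0.031. Since these differ, Sensor and Reading are not independent.

no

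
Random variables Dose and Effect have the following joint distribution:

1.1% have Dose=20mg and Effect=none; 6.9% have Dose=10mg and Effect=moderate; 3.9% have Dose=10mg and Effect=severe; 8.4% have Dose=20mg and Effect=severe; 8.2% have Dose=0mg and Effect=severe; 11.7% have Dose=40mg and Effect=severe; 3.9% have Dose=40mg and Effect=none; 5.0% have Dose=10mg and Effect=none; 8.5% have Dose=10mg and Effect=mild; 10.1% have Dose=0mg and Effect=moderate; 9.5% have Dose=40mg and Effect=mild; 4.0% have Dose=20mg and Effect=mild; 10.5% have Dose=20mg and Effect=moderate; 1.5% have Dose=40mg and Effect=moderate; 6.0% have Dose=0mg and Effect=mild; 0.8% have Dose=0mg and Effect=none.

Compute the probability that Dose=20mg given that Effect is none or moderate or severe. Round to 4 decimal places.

P(Effect=none) = 0.008 + 0.050 + 0.011 + 0.039 = 0.108.
P(Effect=moderate) = 0.101 + 0.069 + 0.105 + 0.015 = 0.290.
P(Effect=severe) = 0.082 + 0.039 + 0.084 + 0.117 = 0.322.
P(Effect ∈ {none, moderate, severe}) = 0.108 + 0.290 + 0.322 = 0.720; P(Dose=20mg, Effect ∈ {none, moderate, severe}) = 0.011 + 0.105 + 0.084 = 0.200.
P(Dose=20mg | Effect ∈ {none, moderate, severe}) = 0.200/0.720 = 0.2778.

0.2778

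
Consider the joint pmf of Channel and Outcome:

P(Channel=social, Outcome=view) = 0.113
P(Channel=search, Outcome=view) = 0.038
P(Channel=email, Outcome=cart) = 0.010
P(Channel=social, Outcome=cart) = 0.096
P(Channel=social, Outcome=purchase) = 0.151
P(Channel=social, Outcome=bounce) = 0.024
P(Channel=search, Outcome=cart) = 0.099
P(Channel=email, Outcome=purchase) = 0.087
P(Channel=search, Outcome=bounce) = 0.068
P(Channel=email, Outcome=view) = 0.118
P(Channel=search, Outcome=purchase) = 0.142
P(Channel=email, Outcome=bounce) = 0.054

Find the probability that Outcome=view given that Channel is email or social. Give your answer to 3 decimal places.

0.354

P(Channel=email) = 0.054 + 0.118 + 0.010 + 0.087 = 0.269.
P(Channel=social) = 0.024 + 0.113 + 0.096 + 0.151 = 0.384.
P(Channel ∈ {email, social}) = 0.269 + 0.384 = 0.653; P(Outcome=view, Channel ∈ {email, social}) = 0.118 + 0.113 = 0.231.
P(Outcome=view | Channel ∈ {email, social}) = 0.231/0.653 = 0.354.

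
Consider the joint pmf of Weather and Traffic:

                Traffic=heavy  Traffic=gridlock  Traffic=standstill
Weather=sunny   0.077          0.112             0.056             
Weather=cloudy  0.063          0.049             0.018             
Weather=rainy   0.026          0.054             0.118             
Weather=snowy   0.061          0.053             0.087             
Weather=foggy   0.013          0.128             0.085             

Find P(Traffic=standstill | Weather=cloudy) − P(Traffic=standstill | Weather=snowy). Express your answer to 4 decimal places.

P(Weather=cloudy) = 0.063 + 0.049 + 0.018 = 0.130; P(Traffic=standstill | Weather=cloudy) = 0.018/0.130 = 0.13846.
P(Weather=snowy) = 0.061 + 0.053 + 0.087 = 0.201; P(Traffic=standstill | Weather=snowy) = 0.087/0.201 = 0.43284.
Difference = -0.2944.

-0.2944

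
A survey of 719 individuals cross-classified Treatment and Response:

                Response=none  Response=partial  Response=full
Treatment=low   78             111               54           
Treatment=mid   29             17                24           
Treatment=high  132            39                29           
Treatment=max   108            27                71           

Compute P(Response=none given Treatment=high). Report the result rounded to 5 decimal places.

Total with Treatment=high: 132 + 39 + 29 = 200.
P(Response=none | Treatment=high) = 132/200 = 0.66000.

0.66000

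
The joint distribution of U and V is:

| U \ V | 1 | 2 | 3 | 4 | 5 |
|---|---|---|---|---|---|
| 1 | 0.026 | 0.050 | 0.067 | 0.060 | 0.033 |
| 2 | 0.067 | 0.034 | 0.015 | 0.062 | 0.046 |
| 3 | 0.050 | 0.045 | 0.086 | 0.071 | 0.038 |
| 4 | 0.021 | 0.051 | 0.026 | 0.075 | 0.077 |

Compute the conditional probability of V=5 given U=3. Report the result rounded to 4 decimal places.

P(U=3) = 0.050 + 0.045 + 0.086 + 0.071 + 0.038 = 0.290.
P(V=5 | U=3) = 0.038/0.290 = 0.1310.

0.1310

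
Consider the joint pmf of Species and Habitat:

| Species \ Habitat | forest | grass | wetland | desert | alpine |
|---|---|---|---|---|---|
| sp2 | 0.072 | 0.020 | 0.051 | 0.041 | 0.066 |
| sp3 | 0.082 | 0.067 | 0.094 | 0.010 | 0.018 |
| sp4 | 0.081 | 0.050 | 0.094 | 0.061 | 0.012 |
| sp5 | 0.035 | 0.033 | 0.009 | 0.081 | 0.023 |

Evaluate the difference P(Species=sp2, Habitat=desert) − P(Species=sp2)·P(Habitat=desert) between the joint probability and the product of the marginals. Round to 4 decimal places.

P(Species=sp2) = 0.072 + 0.020 + 0.051 + 0.041 + 0.066 = 0.250.
P(Habitat=desert) = 0.041 + 0.010 + 0.061 + 0.081 = 0.193.
P(Species=sp2, Habitat=desert) − P(Species=sp2)P(Habitat=desert) = 0.041 − 0.250×0.193 = -0.0073.

-0.0073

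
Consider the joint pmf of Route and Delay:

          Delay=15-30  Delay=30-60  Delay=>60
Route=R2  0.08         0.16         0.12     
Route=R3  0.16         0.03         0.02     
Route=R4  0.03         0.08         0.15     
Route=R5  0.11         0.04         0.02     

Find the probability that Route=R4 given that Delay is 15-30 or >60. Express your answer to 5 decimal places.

0.26087

P(Delay=15-30) = 0.08 + 0.16 + 0.03 + 0.11 = 0.38.
P(Delay=>60) = 0.12 + 0.02 + 0.15 + 0.02 = 0.31.
P(Delay ∈ {15-30, >60}) = 0.38 + 0.31 = 0.69; P(Route=R4, Delay ∈ {15-30, >60}) = 0.03 + 0.15 = 0.18.
P(Route=R4 | Delay ∈ {15-30, >60}) = 0.18/0.69 = 0.26087.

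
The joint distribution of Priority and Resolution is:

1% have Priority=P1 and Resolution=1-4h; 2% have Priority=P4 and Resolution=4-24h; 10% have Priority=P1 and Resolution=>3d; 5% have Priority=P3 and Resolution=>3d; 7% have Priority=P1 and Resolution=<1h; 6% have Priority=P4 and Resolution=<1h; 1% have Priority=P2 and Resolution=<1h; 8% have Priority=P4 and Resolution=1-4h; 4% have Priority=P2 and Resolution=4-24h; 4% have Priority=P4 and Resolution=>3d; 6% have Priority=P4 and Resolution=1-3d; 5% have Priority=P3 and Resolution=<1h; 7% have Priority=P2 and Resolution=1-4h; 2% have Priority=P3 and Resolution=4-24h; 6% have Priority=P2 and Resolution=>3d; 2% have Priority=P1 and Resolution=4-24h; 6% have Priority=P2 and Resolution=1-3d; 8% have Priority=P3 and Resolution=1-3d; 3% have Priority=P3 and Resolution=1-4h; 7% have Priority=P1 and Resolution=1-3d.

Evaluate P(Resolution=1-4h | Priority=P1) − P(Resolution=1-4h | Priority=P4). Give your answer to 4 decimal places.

-0.2707

P(Priority=P1) = 0.07 + 0.01 + 0.02 + 0.07 + 0.10 = 0.27; P(Resolution=1-4h | Priority=P1) = 0.01/0.27 = 0.03704.
P(Priority=P4) = 0.06 + 0.08 + 0.02 + 0.06 + 0.04 = 0.26; P(Resolution=1-4h | Priority=P4) = 0.08/0.26 = 0.30769.
Difference = -0.2707.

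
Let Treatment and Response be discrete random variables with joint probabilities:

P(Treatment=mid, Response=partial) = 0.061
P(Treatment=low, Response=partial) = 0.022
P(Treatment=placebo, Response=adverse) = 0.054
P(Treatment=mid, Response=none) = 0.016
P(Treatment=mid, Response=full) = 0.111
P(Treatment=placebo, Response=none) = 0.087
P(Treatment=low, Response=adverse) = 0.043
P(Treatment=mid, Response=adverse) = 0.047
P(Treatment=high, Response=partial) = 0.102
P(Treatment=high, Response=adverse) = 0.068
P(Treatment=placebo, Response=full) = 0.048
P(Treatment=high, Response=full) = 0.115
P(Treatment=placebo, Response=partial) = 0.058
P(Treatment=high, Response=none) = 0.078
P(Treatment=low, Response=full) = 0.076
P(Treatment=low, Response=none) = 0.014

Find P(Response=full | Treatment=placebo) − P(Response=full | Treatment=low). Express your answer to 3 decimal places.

-0.296

P(Treatment=placebo) = 0.087 + 0.058 + 0.048 + 0.054 = 0.247; P(Response=full | Treatment=placebo) = 0.048/0.247 = 0.1943.
P(Treatment=low) = 0.014 + 0.022 + 0.076 + 0.043 = 0.155; P(Response=full | Treatment=low) = 0.076/0.155 = 0.4903.
Difference = -0.296.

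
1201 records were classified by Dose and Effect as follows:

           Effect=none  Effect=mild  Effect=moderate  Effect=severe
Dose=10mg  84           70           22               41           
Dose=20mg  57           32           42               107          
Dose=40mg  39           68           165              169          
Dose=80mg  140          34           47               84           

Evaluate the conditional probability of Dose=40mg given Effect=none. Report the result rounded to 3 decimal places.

Total with Effect=none: 84 + 57 + 39 + 140 = 320.
P(Dose=40mg | Effect=none) = 39/320 = 0.122.

0.122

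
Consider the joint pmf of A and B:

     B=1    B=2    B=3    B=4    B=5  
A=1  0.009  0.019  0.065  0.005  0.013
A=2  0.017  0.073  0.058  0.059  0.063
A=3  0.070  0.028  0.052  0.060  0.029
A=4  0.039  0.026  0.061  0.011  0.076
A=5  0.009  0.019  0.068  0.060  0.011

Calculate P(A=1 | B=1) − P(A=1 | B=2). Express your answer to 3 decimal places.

-0.053

P(B=1) = 0.009 + 0.017 + 0.070 + 0.039 + 0.009 = 0.144; P(A=1 | B=1) = 0.009/0.144 = 0.0625.
P(B=2) = 0.019 + 0.073 + 0.028 + 0.026 + 0.019 = 0.165; P(A=1 | B=2) = 0.019/0.165 = 0.1152.
Difference = -0.053.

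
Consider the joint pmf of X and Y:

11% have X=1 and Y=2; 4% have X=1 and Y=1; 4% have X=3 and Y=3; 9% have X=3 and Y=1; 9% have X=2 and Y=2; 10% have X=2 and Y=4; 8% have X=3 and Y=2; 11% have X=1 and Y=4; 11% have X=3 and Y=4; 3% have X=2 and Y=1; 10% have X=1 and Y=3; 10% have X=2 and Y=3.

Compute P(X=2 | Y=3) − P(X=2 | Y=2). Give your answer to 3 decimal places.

P(Y=3) = 0.10 + 0.10 + 0.04 = 0.24; P(X=2 | Y=3) = 0.10/0.24 = 0.4167.
P(Y=2) = 0.11 + 0.09 + 0.08 = 0.28; P(X=2 | Y=2) = 0.09/0.28 = 0.3214.
Difference = 0.095.

0.095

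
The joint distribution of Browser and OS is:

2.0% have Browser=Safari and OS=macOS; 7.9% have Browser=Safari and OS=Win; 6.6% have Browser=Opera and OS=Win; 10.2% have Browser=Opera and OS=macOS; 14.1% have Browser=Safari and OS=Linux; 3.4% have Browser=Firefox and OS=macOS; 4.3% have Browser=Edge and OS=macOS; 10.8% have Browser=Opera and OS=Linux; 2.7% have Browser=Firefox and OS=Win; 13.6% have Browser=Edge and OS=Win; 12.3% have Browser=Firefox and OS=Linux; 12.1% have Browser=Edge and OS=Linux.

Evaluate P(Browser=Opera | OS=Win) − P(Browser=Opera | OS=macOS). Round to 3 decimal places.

-0.298

P(OS=Win) = 0.027 + 0.079 + 0.136 + 0.066 = 0.308; P(Browser=Opera | OS=Win) = 0.066/0.308 = 0.2143.
P(OS=macOS) = 0.034 + 0.020 + 0.043 + 0.102 = 0.199; P(Browser=Opera | OS=macOS) = 0.102/0.199 = 0.5126.
Difference = -0.298.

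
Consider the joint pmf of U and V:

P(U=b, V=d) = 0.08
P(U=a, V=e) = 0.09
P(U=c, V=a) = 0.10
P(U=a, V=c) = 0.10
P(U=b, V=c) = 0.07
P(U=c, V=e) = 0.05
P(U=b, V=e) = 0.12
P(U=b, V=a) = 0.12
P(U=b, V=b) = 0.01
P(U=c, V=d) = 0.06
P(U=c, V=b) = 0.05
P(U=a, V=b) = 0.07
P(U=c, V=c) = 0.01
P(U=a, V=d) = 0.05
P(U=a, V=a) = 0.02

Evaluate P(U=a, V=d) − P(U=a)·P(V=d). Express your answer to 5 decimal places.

P(U=a) = 0.02 + 0.07 + 0.10 + 0.05 + 0.09 = 0.33.
P(V=d) = 0.05 + 0.08 + 0.06 = 0.19.
P(U=a, V=d) − P(U=a)P(V=d) = 0.05 − 0.33×0.19 = -0.01270.

-0.01270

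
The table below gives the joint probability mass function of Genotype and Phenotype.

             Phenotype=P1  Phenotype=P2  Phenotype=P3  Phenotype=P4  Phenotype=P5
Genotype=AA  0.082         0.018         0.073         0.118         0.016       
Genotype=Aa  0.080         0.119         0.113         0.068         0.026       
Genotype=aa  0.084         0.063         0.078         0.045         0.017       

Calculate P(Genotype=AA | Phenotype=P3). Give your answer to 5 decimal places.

0.27652

P(Phenotype=P3) = 0.073 + 0.113 + 0.078 = 0.264.
P(Genotype=AA | Phenotype=P3) = 0.073/0.264 = 0.27652.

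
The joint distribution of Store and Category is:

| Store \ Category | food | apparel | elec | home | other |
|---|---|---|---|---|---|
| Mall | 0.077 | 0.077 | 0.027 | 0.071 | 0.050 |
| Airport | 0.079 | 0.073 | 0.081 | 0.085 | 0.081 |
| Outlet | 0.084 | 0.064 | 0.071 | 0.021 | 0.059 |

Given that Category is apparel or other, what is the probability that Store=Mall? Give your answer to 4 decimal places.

P(Category=apparel) = 0.077 + 0.073 + 0.064 = 0.214.
P(Category=other) = 0.050 + 0.081 + 0.059 = 0.190.
P(Category ∈ {apparel, other}) = 0.214 + 0.190 = 0.404; P(Store=Mall, Category ∈ {apparel, other}) = 0.077 + 0.050 = 0.127.
P(Store=Mall | Category ∈ {apparel, other}) = 0.127/0.404 = 0.3144.

0.3144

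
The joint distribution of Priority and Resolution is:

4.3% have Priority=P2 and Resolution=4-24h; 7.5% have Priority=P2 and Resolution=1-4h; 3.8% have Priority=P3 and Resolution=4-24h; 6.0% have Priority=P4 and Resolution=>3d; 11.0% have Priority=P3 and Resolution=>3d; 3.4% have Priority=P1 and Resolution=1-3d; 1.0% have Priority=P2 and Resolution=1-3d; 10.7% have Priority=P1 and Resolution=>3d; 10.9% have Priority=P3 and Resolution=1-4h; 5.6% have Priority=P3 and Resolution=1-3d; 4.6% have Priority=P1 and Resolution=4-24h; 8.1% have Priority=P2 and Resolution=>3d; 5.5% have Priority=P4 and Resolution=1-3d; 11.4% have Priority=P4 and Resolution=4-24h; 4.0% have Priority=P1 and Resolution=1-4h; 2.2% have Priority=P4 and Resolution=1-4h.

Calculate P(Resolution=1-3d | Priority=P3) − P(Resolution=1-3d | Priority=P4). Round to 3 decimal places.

P(Priority=P3) = 0.109 + 0.038 + 0.056 + 0.110 = 0.313; P(Resolution=1-3d | Priority=P3) = 0.056/0.313 = 0.1789.
P(Priority=P4) = 0.022 + 0.114 + 0.055 + 0.060 = 0.251; P(Resolution=1-3d | Priority=P4) = 0.055/0.251 = 0.2191.
Difference = -0.040.

-0.040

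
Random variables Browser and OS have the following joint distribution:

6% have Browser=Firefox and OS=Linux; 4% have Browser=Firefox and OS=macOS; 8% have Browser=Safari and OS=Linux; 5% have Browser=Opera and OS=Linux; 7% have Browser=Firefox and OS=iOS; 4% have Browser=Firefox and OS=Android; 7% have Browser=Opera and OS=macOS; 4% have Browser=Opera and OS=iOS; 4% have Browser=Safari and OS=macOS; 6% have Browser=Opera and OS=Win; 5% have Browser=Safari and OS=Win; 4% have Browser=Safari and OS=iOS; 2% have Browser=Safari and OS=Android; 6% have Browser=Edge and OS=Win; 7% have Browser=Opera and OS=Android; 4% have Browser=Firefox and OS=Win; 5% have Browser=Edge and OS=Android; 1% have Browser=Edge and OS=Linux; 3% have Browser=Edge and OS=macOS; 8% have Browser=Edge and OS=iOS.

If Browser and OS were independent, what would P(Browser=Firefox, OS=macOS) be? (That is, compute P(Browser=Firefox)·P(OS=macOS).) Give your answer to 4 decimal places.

P(Browser=Firefox) = 0.04 + 0.04 + 0.06 + 0.07 + 0.04 = 0.25.
P(OS=macOS) = 0.04 + 0.04 + 0.03 + 0.07 = 0.18.
Product: 0.25 × 0.18 = 0.0450.

0.0450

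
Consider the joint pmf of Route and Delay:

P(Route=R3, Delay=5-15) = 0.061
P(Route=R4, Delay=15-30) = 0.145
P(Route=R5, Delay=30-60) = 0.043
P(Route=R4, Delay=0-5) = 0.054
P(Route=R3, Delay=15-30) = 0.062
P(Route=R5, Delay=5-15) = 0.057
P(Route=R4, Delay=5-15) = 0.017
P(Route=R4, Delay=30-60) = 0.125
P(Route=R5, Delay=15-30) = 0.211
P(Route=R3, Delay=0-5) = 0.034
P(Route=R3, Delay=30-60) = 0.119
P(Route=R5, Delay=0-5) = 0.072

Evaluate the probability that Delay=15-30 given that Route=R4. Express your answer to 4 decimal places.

P(Route=R4) = 0.054 + 0.017 + 0.145 + 0.125 = 0.341.
P(Delay=15-30 | Route=R4) = 0.145/0.341 = 0.4252.

0.4252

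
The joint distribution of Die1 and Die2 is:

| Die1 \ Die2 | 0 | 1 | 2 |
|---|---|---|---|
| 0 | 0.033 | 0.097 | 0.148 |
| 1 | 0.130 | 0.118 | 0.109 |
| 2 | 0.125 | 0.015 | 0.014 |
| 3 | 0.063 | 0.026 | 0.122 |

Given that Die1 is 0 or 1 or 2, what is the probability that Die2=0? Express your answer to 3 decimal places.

0.365

P(Die1=0) = 0.033 + 0.097 + 0.148 = 0.278.
P(Die1=1) = 0.130 + 0.118 + 0.109 = 0.357.
P(Die1=2) = 0.125 + 0.015 + 0.014 = 0.154.
P(Die1 ∈ {0, 1, 2}) = 0.278 + 0.357 + 0.154 = 0.789; P(Die2=0, Die1 ∈ {0, 1, 2}) = 0.033 + 0.130 + 0.125 = 0.288.
P(Die2=0 | Die1 ∈ {0, 1, 2}) = 0.288/0.789 = 0.365.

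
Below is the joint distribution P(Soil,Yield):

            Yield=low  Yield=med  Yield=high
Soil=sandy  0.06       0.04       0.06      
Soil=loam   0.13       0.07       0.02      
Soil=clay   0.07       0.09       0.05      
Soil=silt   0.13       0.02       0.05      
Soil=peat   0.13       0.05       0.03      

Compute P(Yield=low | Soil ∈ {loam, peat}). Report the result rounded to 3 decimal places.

0.605

P(Soil=loam) = 0.13 + 0.07 + 0.02 = 0.22.
P(Soil=peat) = 0.13 + 0.05 + 0.03 = 0.21.
P(Soil ∈ {loam, peat}) = 0.22 + 0.21 = 0.43; P(Yield=low, Soil ∈ {loam, peat}) = 0.13 + 0.13 = 0.26.
P(Yield=low | Soil ∈ {loam, peat}) = 0.26/0.43 = 0.605.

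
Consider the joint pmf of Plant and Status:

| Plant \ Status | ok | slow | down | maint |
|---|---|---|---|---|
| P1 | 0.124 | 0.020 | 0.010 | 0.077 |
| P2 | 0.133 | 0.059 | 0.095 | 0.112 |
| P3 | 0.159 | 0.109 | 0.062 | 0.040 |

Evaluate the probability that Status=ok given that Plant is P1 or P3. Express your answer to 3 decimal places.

P(Plant=P1) = 0.124 + 0.020 + 0.010 + 0.077 = 0.231.
P(Plant=P3) = 0.159 + 0.109 + 0.062 + 0.040 = 0.370.
P(Plant ∈ {P1, P3}) = 0.231 + 0.370 = 0.601; P(Status=ok, Plant ∈ {P1, P3}) = 0.124 + 0.159 = 0.283.
P(Status=ok | Plant ∈ {P1, P3}) = 0.283/0.601 = 0.471.

0.471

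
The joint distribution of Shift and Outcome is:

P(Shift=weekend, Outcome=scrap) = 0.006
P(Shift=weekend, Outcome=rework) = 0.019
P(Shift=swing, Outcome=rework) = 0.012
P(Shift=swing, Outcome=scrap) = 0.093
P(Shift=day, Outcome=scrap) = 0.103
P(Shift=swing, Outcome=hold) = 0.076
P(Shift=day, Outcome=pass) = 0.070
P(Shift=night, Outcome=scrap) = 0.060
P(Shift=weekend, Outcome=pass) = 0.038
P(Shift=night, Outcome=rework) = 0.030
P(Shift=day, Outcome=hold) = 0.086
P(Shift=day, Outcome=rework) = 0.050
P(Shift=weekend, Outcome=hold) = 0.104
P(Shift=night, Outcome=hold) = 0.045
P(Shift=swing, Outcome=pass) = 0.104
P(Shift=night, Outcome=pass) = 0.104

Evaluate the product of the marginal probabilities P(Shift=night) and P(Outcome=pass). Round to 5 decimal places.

0.07552

P(Shift=night) = 0.104 + 0.030 + 0.060 + 0.045 = 0.239.
P(Outcome=pass) = 0.070 + 0.104 + 0.104 + 0.038 = 0.316.
Product: 0.239 × 0.316 = 0.07552.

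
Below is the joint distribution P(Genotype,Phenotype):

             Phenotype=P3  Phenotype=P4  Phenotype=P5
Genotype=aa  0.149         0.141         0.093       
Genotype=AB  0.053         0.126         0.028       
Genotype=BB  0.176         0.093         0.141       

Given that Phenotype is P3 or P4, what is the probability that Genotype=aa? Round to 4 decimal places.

0.3930

P(Phenotype=P3) = 0.149 + 0.053 + 0.176 = 0.378.
P(Phenotype=P4) = 0.141 + 0.126 + 0.093 = 0.360.
P(Phenotype ∈ {P3, P4}) = 0.378 + 0.360 = 0.738; P(Genotype=aa, Phenotype ∈ {P3, P4}) = 0.149 + 0.141 = 0.290.
P(Genotype=aa | Phenotype ∈ {P3, P4}) = 0.290/0.738 = 0.3930.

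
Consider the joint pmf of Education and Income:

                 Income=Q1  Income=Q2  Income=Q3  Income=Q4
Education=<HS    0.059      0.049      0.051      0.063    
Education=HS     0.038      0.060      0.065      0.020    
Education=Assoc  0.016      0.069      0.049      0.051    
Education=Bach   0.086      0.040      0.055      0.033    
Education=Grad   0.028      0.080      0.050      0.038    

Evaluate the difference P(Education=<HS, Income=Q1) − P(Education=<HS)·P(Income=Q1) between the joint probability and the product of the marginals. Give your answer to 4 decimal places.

0.0086

P(Education=<HS) = 0.059 + 0.049 + 0.051 + 0.063 = 0.222.
P(Income=Q1) = 0.059 + 0.038 + 0.016 + 0.086 + 0.028 = 0.227.
P(Education=<HS, Income=Q1) − P(Education=<HS)P(Income=Q1) = 0.059 − 0.222×0.227 = 0.0086.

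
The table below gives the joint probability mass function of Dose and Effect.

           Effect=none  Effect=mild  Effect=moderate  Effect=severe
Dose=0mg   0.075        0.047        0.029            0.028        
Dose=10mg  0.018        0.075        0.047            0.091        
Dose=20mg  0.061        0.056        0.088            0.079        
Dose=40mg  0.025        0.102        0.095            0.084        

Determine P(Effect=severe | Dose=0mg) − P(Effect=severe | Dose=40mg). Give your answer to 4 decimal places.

P(Dose=0mg) = 0.075 + 0.047 + 0.029 + 0.028 = 0.179; P(Effect=severe | Dose=0mg) = 0.028/0.179 = 0.15642.
P(Dose=40mg) = 0.025 + 0.102 + 0.095 + 0.084 = 0.306; P(Effect=severe | Dose=40mg) = 0.084/0.306 = 0.27451.
Difference = -0.1181.

-0.1181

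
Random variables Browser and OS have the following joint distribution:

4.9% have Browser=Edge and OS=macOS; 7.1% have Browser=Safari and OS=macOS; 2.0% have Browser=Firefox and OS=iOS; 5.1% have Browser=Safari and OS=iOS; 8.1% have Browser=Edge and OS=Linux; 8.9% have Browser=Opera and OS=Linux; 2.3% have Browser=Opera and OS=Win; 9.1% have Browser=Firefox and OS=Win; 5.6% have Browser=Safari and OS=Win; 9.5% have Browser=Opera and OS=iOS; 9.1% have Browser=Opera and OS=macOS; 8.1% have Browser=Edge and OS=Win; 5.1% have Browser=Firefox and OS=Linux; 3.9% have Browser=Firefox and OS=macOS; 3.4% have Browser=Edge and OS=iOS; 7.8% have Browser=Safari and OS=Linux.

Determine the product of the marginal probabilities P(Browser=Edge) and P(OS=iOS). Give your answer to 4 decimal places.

0.0490

P(Browser=Edge) = 0.081 + 0.049 + 0.081 + 0.034 = 0.245.
P(OS=iOS) = 0.020 + 0.051 + 0.034 + 0.095 = 0.200.
Product: 0.245 × 0.200 = 0.0490.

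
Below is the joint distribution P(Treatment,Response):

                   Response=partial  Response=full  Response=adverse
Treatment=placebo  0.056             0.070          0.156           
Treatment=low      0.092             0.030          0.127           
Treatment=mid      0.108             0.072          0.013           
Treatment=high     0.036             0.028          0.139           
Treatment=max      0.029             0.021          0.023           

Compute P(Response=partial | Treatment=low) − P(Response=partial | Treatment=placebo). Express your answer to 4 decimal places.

0.1709

P(Treatment=low) = 0.092 + 0.030 + 0.127 = 0.249; P(Response=partial | Treatment=low) = 0.092/0.249 = 0.36948.
P(Treatment=placebo) = 0.056 + 0.070 + 0.156 = 0.282; P(Response=partial | Treatment=placebo) = 0.056/0.282 = 0.19858.
Difference = 0.1709.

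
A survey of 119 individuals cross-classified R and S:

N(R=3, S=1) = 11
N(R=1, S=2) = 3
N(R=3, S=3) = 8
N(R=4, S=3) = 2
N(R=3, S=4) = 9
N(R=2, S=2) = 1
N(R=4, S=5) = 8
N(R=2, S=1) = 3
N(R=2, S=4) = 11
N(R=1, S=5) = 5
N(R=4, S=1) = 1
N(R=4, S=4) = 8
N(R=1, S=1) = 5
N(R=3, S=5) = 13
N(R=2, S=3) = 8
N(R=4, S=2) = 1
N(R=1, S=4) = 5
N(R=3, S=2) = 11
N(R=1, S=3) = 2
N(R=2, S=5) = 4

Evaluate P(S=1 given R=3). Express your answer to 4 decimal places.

0.2115

Total with R=3: 11 + 11 + 8 + 9 + 13 = 52.
P(S=1 | R=3) = 11/52 = 0.2115.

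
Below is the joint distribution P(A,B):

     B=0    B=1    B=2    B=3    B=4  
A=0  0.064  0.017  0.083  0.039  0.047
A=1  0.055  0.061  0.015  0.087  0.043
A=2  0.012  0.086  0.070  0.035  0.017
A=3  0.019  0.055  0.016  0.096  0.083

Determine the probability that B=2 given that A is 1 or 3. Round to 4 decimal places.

P(A=1) = 0.055 + 0.061 + 0.015 + 0.087 + 0.043 = 0.261.
P(A=3) = 0.019 + 0.055 + 0.016 + 0.096 + 0.083 = 0.269.
P(A ∈ {1, 3}) = 0.261 + 0.269 = 0.530; P(B=2, A ∈ {1, 3}) = 0.015 + 0.016 = 0.031.
P(B=2 | A ∈ {1, 3}) = 0.031/0.530 = 0.0585.

0.0585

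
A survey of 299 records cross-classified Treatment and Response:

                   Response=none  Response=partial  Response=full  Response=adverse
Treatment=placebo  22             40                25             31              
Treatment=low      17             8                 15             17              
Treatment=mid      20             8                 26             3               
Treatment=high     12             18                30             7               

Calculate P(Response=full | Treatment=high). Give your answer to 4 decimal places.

Total with Treatment=high: 12 + 18 + 30 + 7 = 67.
P(Response=full | Treatment=high) = 30/67 = 0.4478.

0.4478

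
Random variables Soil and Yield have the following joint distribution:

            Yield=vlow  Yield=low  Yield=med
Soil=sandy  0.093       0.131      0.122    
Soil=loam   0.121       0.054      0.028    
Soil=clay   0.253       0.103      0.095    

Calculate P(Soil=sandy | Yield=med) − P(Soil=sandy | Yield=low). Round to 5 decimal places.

P(Yield=med) = 0.122 + 0.028 + 0.095 = 0.245; P(Soil=sandy | Yield=med) = 0.122/0.245 = 0.497959.
P(Yield=low) = 0.131 + 0.054 + 0.103 = 0.288; P(Soil=sandy | Yield=low) = 0.131/0.288 = 0.454861.
Difference = 0.04310.

0.04310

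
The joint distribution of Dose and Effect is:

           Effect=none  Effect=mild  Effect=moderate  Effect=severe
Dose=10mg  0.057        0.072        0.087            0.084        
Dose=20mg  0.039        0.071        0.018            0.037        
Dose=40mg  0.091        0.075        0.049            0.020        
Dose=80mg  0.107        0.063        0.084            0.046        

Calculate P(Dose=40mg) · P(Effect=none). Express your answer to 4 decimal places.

P(Dose=40mg) = 0.091 + 0.075 + 0.049 + 0.020 = 0.235.
P(Effect=none) = 0.057 + 0.039 + 0.091 + 0.107 = 0.294.
Product: 0.235 × 0.294 = 0.0691.

0.0691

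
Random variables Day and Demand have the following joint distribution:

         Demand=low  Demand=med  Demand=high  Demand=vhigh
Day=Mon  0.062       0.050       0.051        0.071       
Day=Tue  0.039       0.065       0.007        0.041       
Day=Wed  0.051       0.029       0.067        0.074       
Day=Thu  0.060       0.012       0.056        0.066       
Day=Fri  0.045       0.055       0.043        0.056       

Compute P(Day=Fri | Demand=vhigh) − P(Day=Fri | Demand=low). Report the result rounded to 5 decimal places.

P(Demand=vhigh) = 0.071 + 0.041 + 0.074 + 0.066 + 0.056 = 0.308; P(Day=Fri | Demand=vhigh) = 0.056/0.308 = 0.181818.
P(Demand=low) = 0.062 + 0.039 + 0.051 + 0.060 + 0.045 = 0.257; P(Day=Fri | Demand=low) = 0.045/0.257 = 0.175097.
Difference = 0.00672.

0.00672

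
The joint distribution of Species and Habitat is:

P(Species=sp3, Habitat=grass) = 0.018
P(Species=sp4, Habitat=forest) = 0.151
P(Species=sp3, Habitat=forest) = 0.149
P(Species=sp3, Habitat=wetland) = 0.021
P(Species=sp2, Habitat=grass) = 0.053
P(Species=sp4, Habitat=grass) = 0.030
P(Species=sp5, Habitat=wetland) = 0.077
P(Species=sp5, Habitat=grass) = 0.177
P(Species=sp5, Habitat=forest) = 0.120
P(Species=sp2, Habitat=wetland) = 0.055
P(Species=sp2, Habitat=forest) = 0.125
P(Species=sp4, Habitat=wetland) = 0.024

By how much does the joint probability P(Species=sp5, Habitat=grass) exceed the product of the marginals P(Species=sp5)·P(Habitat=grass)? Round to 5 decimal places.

0.07303

P(Species=sp5) = 0.120 + 0.177 + 0.077 = 0.374.
P(Habitat=grass) = 0.053 + 0.018 + 0.030 + 0.177 = 0.278.
P(Species=sp5, Habitat=grass) − P(Species=sp5)P(Habitat=grass) = 0.177 − 0.374×0.278 = 0.07303.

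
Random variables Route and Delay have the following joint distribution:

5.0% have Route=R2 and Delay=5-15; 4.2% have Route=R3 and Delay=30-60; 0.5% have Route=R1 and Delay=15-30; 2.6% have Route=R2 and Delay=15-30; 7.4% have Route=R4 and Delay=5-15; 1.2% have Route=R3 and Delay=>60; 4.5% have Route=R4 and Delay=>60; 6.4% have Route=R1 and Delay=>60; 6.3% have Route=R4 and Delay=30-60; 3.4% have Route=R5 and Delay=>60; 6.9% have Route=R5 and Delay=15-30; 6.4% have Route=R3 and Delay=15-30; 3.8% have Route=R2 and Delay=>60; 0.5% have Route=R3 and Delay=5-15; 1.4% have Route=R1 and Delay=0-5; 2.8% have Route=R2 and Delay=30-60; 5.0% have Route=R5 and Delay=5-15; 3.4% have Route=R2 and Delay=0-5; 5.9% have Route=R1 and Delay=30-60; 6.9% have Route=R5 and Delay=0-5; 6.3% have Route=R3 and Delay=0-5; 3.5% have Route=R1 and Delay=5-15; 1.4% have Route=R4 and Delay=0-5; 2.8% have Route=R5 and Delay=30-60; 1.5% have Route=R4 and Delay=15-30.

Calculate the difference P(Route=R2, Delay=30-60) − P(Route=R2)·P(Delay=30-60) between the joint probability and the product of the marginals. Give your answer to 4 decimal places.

P(Route=R2) = 0.034 + 0.050 + 0.026 + 0.028 + 0.038 = 0.176.
P(Delay=30-60) = 0.059 + 0.028 + 0.042 + 0.063 + 0.028 = 0.220.
P(Route=R2, Delay=30-60) − P(Route=R2)P(Delay=30-60) = 0.028 − 0.176×0.220 = -0.0107.

-0.0107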